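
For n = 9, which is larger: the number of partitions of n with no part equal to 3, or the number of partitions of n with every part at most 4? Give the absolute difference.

1

Partitions of 9 with no part equal to 3: 19.
Partitions of 9 with every part at most 4: 18.
|19 − 18| = 1.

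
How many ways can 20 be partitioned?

627

Enumerating by decreasing first part gives 627 partitions in all.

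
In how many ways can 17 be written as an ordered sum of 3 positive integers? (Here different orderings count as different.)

Place 2 bars in the 16 internal gaps of a row of 17 dots: C(16,2) = 120.

120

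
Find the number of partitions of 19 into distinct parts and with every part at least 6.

5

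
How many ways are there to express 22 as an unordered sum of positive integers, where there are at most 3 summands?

There are too many to list fully; the first 12 (by largest part) are:
22
21,1
20,2
20,1,1
19,3
19,2,1
18,4
18,3,1
18,2,2
17,5
17,4,1
17,3,2
…and 40 more, for 52 total.

52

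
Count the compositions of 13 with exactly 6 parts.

A composition of 13 into 6 positive parts is chosen by placing 5 dividers among the 12 gaps between 13 units: C(12,5) = 792.

792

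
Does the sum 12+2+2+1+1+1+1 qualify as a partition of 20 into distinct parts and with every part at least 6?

The parts sum to 20, and the condition 'all summands are distinct' is violated.

No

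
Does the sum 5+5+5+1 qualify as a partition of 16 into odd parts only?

Yes

The parts sum to 16, and the condition 'every summand is odd' holds.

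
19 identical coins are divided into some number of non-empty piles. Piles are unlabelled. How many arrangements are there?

490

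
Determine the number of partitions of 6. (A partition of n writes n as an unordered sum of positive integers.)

11

They are:
6
1+5
2+4
1+1+4
3+3
1+2+3
1+1+1+3
2+2+2
1+1+2+2
1+1+1+1+2
1+1+1+1+1+1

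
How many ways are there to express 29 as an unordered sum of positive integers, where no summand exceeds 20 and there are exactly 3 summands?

A partial list (first 12 by largest part):
1,8,20
2,7,20
3,6,20
4,5,20
1,9,19
2,8,19
3,7,19
4,6,19
5,5,19
1,10,18
2,9,18
3,8,18
…and 42 more, for 54 total.

54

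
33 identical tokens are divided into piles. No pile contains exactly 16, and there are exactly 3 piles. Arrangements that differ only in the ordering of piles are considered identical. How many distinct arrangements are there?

There are 83 such partitions.

83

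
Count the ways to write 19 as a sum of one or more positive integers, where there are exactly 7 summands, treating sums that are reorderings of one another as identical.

A partial list (first 12 by largest part):
13,1,1,1,1,1,1
12,2,1,1,1,1,1
11,3,1,1,1,1,1
11,2,2,1,1,1,1
10,4,1,1,1,1,1
10,3,2,1,1,1,1
10,2,2,2,1,1,1
9,5,1,1,1,1,1
9,4,2,1,1,1,1
9,3,3,1,1,1,1
9,3,2,2,1,1,1
9,2,2,2,2,1,1
…and 53 more, for 65 total.

65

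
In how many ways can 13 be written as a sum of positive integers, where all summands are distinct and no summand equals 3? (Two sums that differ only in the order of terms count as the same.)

Listing the qualifying partitions of 13:
13
12+1
11+2
10+2+1
9+4
8+5
8+4+1
7+6
7+5+1
7+4+2
6+5+2
6+4+2+1

12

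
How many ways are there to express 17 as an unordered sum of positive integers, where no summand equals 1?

66

There are too many to list fully; the first 12 (by largest part) are:
17
15,2
14,3
13,4
13,2,2
12,5
12,3,2
11,6
11,4,2
11,3,3
11,2,2,2
10,7
…and 54 more, for 66 total.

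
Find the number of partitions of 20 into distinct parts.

64

A partial list (first 12 by largest part):
20
19 + 1
18 + 2
17 + 3
17 + 2 + 1
16 + 4
16 + 3 + 1
15 + 5
15 + 4 + 1
15 + 3 + 2
14 + 6
14 + 5 + 1
…and 52 more, for 64 total.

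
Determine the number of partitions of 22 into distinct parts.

89

Enumerating by decreasing first part gives 89 partitions in all.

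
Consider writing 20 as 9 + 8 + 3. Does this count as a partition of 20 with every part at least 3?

The parts sum to 20, and the condition 'every summand is at least 3' holds.

Yes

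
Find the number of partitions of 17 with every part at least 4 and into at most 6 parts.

12

They are:
17
13+4
12+5
11+6
10+7
9+8
9+4+4
8+5+4
7+6+4
7+5+5
6+6+5
5+4+4+4
That's 12 in total.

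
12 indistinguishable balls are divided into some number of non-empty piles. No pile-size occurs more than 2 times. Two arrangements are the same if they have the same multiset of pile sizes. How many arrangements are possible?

36

A partial list (first 12 by largest part):
12
11+1
10+2
10+1+1
9+3
9+2+1
8+4
8+3+1
8+2+2
8+2+1+1
7+5
7+4+1
…and 24 more, for 36 total.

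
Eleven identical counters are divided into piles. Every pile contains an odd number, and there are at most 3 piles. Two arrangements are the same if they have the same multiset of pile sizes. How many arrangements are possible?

5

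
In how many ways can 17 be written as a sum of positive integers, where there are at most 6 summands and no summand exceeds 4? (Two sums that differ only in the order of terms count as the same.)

10

Enumerating:
4, 4, 4, 4, 1
4, 4, 4, 3, 2
4, 4, 4, 3, 1, 1
4, 4, 4, 2, 2, 1
4, 4, 3, 3, 3
4, 4, 3, 3, 2, 1
4, 4, 3, 2, 2, 2
4, 3, 3, 3, 3, 1
4, 3, 3, 3, 2, 2
3, 3, 3, 3, 3, 2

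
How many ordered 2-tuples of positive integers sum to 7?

6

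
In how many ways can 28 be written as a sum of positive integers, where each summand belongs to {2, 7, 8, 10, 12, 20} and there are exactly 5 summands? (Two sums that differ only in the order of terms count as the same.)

4

Enumerating:
2,2,2,2,20
2,2,2,10,12
2,2,7,7,10
2,2,8,8,8
Counting gives 4.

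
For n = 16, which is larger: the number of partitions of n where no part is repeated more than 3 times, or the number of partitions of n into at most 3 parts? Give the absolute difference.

102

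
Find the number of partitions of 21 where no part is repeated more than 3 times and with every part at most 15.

Enumerating by decreasing first part gives 378 partitions in all.

378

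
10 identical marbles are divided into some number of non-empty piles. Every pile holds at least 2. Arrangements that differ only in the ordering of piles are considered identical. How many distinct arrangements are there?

They are:
10
8+2
7+3
6+4
6+2+2
5+5
5+3+2
4+4+2
4+3+3
4+2+2+2
3+3+2+2
2+2+2+2+2

12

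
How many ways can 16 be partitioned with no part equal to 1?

A partial list (first 12 by largest part):
16
14+2
13+3
12+4
12+2+2
11+5
11+3+2
10+6
10+4+2
10+3+3
10+2+2+2
9+7
…and 43 more, for 55 total.

55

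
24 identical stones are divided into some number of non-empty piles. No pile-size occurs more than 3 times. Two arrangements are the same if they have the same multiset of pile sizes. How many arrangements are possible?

Systematic enumeration (by largest part, then next-largest, …) yields 722.

722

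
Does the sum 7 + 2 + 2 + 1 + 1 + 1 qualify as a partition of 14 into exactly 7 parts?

No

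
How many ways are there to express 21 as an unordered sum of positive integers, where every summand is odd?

76

Systematic enumeration (by largest part, then next-largest, …) yields 76.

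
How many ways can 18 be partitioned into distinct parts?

46

There are too many to list fully; the first 12 (by largest part) are:
18
17,1
16,2
15,3
15,2,1
14,4
14,3,1
13,5
13,4,1
13,3,2
12,6
12,5,1
…and 34 more, for 46 total.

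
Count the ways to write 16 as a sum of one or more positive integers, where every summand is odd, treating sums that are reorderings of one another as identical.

There are too many to list fully; the first 12 (by largest part) are:
1 + 15
3 + 13
1 + 1 + 1 + 13
5 + 11
1 + 1 + 3 + 11
1 + 1 + 1 + 1 + 1 + 11
7 + 9
1 + 1 + 5 + 9
1 + 3 + 3 + 9
1 + 1 + 1 + 1 + 3 + 9
1 + 1 + 1 + 1 + 1 + 1 + 1 + 9
1 + 1 + 7 + 7
…and 20 more, for 32 total.

32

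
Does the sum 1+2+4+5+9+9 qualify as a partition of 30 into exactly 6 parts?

The parts sum to 30, and the condition 'there are exactly 6 summands' holds.

Yes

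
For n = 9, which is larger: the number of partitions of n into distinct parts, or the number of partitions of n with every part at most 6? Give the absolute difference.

Partitions of 9 into distinct parts: 8.
Partitions of 9 with every part at most 6: 26.
|8 − 26| = 18.

18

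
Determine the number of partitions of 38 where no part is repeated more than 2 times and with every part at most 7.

A partial list (first 12 by largest part):
7,7,6,6,5,5,2
7,7,6,6,5,5,1,1
7,7,6,6,5,4,3
7,7,6,6,5,4,2,1
7,7,6,6,5,3,3,1
7,7,6,6,5,3,2,2
7,7,6,6,5,3,2,1,1
7,7,6,6,4,4,3,1
7,7,6,6,4,4,2,2
7,7,6,6,4,4,2,1,1
7,7,6,6,4,3,3,2
7,7,6,6,4,3,3,1,1
…and 43 more, for 55 total.

55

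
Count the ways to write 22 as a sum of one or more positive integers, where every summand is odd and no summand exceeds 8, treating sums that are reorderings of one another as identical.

42

There are too many to list fully; the first 12 (by largest part) are:
1,7,7,7
3,5,7,7
1,1,1,5,7,7
1,1,3,3,7,7
1,1,1,1,1,3,7,7
1,1,1,1,1,1,1,1,7,7
5,5,5,7
1,1,3,5,5,7
1,1,1,1,1,5,5,7
1,3,3,3,5,7
1,1,1,1,3,3,5,7
1,1,1,1,1,1,1,3,5,7
…and 30 more, for 42 total.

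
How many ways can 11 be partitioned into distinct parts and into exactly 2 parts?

Listing the qualifying partitions of 11:
1, 10
2, 9
3, 8
4, 7
5, 6
That's 5 in total.

5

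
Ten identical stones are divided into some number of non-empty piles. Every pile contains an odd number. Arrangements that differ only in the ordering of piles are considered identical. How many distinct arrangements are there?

10

Enumerating:
9,1
7,3
7,1,1,1
5,5
5,3,1,1
5,1,1,1,1,1
3,3,3,1
3,3,1,1,1,1
3,1,1,1,1,1,1,1
1,1,1,1,1,1,1,1,1,1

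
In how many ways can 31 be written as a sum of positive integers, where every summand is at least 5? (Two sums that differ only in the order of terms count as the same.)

Counting exhaustively, 80 partitions satisfy the conditions.

80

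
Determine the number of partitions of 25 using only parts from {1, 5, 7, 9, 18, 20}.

A partial list (first 12 by largest part):
20+5
20+1+1+1+1+1
18+7
18+5+1+1
18+1+1+1+1+1+1+1
9+9+7
9+9+5+1+1
9+9+1+1+1+1+1+1+1
9+7+7+1+1
9+7+5+1+1+1+1
9+7+1+1+1+1+1+1+1+1+1
9+5+5+5+1
…and 17 more, for 29 total.

29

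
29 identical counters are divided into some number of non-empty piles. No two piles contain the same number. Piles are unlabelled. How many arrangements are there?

256

Counting exhaustively, 256 partitions satisfy the conditions.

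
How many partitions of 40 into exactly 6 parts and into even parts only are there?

Systematic enumeration (by largest part, then next-largest, …) yields 90.

90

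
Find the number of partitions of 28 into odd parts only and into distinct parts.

Listing the qualifying partitions of 28:
27,1
25,3
23,5
21,7
19,9
19,5,3,1
17,11
17,7,3,1
15,13
15,9,3,1
15,7,5,1
13,11,3,1
13,9,5,1
13,7,5,3
11,9,7,1
11,9,5,3
That's 16 in total.

16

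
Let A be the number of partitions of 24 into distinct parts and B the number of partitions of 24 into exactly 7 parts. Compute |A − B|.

79

Partitions of 24 into distinct parts: 122.
Partitions of 24 into exactly 7 parts: 201.
|122 − 201| = 79.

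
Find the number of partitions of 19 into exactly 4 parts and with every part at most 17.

A partial list (first 12 by largest part):
16+1+1+1
15+2+1+1
14+3+1+1
14+2+2+1
13+4+1+1
13+3+2+1
13+2+2+2
12+5+1+1
12+4+2+1
12+3+3+1
12+3+2+2
11+6+1+1
…and 42 more, for 54 total.

54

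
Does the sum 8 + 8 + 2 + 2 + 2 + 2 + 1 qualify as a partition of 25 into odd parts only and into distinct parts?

The parts sum to 25, and the condition 'every summand is odd' is violated.

No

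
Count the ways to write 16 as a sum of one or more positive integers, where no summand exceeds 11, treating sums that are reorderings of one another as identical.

Enumerating by decreasing first part gives 219 partitions in all.

219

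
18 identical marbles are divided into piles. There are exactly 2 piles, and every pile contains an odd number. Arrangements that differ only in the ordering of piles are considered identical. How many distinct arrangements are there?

5

Enumerating:
1+17
3+15
5+13
7+11
9+9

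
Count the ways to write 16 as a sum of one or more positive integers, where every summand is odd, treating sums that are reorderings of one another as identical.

32

A partial list (first 12 by largest part):
15, 1
13, 3
13, 1, 1, 1
11, 5
11, 3, 1, 1
11, 1, 1, 1, 1, 1
9, 7
9, 5, 1, 1
9, 3, 3, 1
9, 3, 1, 1, 1, 1
9, 1, 1, 1, 1, 1, 1, 1
7, 7, 1, 1
…and 20 more, for 32 total.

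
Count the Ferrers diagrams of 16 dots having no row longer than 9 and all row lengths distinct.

18

They are:
9, 7
9, 6, 1
9, 5, 2
9, 4, 3
9, 4, 2, 1
8, 7, 1
8, 6, 2
8, 5, 3
8, 5, 2, 1
8, 4, 3, 1
7, 6, 3
7, 6, 2, 1
7, 5, 4
7, 5, 3, 1
7, 4, 3, 2
6, 5, 4, 1
6, 5, 3, 2
6, 4, 3, 2, 1
That's 18 in total.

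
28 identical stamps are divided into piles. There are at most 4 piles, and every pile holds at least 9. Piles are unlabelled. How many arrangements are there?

Listing the qualifying partitions of 28:
28
19,9
18,10
17,11
16,12
15,13
14,14
10,9,9

8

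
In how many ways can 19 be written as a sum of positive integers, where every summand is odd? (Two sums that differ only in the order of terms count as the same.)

54

A partial list (first 12 by largest part):
19
17+1+1
15+3+1
15+1+1+1+1
13+5+1
13+3+3
13+3+1+1+1
13+1+1+1+1+1+1
11+7+1
11+5+3
11+5+1+1+1
11+3+3+1+1
…and 42 more, for 54 total.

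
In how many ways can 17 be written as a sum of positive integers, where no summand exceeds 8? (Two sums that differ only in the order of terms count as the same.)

230

Counting exhaustively, 230 partitions satisfy the conditions.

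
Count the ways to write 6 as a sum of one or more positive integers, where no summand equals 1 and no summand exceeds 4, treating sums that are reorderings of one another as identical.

3

They are:
4+2
3+3
2+2+2
That's 3 in total.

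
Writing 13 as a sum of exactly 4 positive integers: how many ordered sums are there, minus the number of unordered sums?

202

Ordered (compositions into 4 parts): C(12,3) = 220.
Partitions of 13 into exactly 4 parts: 18.
Difference: 220 − 18 = 202.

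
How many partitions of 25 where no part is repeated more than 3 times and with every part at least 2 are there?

285

Enumerating by decreasing first part gives 285 partitions in all.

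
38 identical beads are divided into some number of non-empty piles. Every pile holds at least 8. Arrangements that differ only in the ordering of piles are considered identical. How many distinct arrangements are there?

A partial list (first 12 by largest part):
38
30 + 8
29 + 9
28 + 10
27 + 11
26 + 12
25 + 13
24 + 14
23 + 15
22 + 16
22 + 8 + 8
21 + 17
…and 34 more, for 46 total.

46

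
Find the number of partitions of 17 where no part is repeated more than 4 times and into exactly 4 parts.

A partial list (first 12 by largest part):
14 + 1 + 1 + 1
13 + 2 + 1 + 1
12 + 3 + 1 + 1
12 + 2 + 2 + 1
11 + 4 + 1 + 1
11 + 3 + 2 + 1
11 + 2 + 2 + 2
10 + 5 + 1 + 1
10 + 4 + 2 + 1
10 + 3 + 3 + 1
10 + 3 + 2 + 2
9 + 6 + 1 + 1
…and 27 more, for 39 total.

39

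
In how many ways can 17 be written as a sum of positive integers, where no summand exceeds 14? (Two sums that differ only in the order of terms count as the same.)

293

Enumerating by decreasing first part gives 293 partitions in all.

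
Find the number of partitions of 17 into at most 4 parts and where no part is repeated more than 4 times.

72

A full systematic count gives 72.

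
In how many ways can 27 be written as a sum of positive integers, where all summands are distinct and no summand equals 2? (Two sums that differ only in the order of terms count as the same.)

Direct enumeration gives 110 partitions.

110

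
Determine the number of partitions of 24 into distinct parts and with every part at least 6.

10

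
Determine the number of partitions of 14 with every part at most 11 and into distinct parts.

The partitions of 14 that satisfy the conditions:
11 + 3
11 + 2 + 1
10 + 4
10 + 3 + 1
9 + 5
9 + 4 + 1
9 + 3 + 2
8 + 6
8 + 5 + 1
8 + 4 + 2
8 + 3 + 2 + 1
7 + 6 + 1
7 + 5 + 2
7 + 4 + 3
7 + 4 + 2 + 1
6 + 5 + 3
6 + 5 + 2 + 1
6 + 4 + 3 + 1
5 + 4 + 3 + 2

19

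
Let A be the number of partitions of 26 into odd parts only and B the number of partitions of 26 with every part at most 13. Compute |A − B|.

Partitions of 26 into odd parts only: 165.
Partitions of 26 with every part at most 13: 2164.
|165 − 2164| = 1999.

1999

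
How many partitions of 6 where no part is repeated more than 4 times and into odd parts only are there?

Listing the qualifying partitions of 6:
5, 1
3, 3
3, 1, 1, 1

3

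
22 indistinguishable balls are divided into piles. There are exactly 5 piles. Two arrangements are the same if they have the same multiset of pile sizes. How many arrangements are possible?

119

Systematic enumeration (by largest part, then next-largest, …) yields 119.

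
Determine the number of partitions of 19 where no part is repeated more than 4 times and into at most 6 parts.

A full systematic count gives 232.

232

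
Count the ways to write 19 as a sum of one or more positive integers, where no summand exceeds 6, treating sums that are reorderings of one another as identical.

235

Systematic enumeration (by largest part, then next-largest, …) yields 235.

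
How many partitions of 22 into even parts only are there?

A partial list (first 12 by largest part):
22
20 + 2
18 + 4
18 + 2 + 2
16 + 6
16 + 4 + 2
16 + 2 + 2 + 2
14 + 8
14 + 6 + 2
14 + 4 + 4
14 + 4 + 2 + 2
14 + 2 + 2 + 2 + 2
…and 44 more, for 56 total.

56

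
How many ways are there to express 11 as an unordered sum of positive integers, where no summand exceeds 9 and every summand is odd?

The partitions of 11 that satisfy the conditions:
9+1+1
7+3+1
7+1+1+1+1
5+5+1
5+3+3
5+3+1+1+1
5+1+1+1+1+1+1
3+3+3+1+1
3+3+1+1+1+1+1
3+1+1+1+1+1+1+1+1
1+1+1+1+1+1+1+1+1+1+1
Counting gives 11.

11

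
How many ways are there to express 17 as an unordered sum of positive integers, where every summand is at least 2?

66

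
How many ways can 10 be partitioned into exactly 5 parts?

Listing the qualifying partitions of 10:
1+1+1+1+6
1+1+1+2+5
1+1+1+3+4
1+1+2+2+4
1+1+2+3+3
1+2+2+2+3
2+2+2+2+2
That's 7 in total.

7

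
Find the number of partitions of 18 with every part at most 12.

Direct enumeration gives 366 partitions.

366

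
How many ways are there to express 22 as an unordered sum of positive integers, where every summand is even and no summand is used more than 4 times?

There are too many to list fully; the first 12 (by largest part) are:
22
20+2
18+4
18+2+2
16+6
16+4+2
16+2+2+2
14+8
14+6+2
14+4+4
14+4+2+2
14+2+2+2+2
…and 32 more, for 44 total.

44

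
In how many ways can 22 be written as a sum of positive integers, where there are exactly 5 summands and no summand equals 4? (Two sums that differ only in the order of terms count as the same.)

72

Counting exhaustively, 72 partitions satisfy the conditions.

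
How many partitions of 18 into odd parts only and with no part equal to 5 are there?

There are too many to list fully; the first 12 (by largest part) are:
17 + 1
15 + 3
15 + 1 + 1 + 1
13 + 3 + 1 + 1
13 + 1 + 1 + 1 + 1 + 1
11 + 7
11 + 3 + 3 + 1
11 + 3 + 1 + 1 + 1 + 1
11 + 1 + 1 + 1 + 1 + 1 + 1 + 1
9 + 9
9 + 7 + 1 + 1
9 + 3 + 3 + 3
…and 16 more, for 28 total.

28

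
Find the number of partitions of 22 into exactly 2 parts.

11

Listing the qualifying partitions of 22:
1,21
2,20
3,19
4,18
5,17
6,16
7,15
8,14
9,13
10,12
11,11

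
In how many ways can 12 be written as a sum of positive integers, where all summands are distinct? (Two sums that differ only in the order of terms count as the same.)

15

The partitions of 12 that satisfy the conditions:
12
1 + 11
2 + 10
3 + 9
1 + 2 + 9
4 + 8
1 + 3 + 8
5 + 7
1 + 4 + 7
2 + 3 + 7
1 + 5 + 6
2 + 4 + 6
1 + 2 + 3 + 6
3 + 4 + 5
1 + 2 + 4 + 5
Counting gives 15.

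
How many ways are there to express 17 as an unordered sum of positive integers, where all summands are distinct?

38

A partial list (first 12 by largest part):
17
16,1
15,2
14,3
14,2,1
13,4
13,3,1
12,5
12,4,1
12,3,2
11,6
11,5,1
…and 26 more, for 38 total.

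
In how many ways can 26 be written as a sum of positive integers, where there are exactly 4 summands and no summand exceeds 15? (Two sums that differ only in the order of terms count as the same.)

105

Direct enumeration gives 105 partitions.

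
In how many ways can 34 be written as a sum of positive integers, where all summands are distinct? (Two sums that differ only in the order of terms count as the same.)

A full systematic count gives 512.

512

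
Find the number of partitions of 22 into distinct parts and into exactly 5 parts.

13

Enumerating:
12+4+3+2+1
11+5+3+2+1
10+6+3+2+1
10+5+4+2+1
9+7+3+2+1
9+6+4+2+1
9+5+4+3+1
8+7+4+2+1
8+6+5+2+1
8+6+4+3+1
8+5+4+3+2
7+6+5+3+1
7+6+4+3+2
That's 13 in total.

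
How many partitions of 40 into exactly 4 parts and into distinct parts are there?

Enumerating by decreasing first part gives 297 partitions in all.

297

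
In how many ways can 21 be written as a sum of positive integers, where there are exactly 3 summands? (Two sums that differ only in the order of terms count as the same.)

A partial list (first 12 by largest part):
19,1,1
18,2,1
17,3,1
17,2,2
16,4,1
16,3,2
15,5,1
15,4,2
15,3,3
14,6,1
14,5,2
14,4,3
…and 25 more, for 37 total.

37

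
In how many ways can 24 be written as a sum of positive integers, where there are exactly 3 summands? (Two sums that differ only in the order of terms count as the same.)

48

There are too many to list fully; the first 12 (by largest part) are:
22,1,1
21,2,1
20,3,1
20,2,2
19,4,1
19,3,2
18,5,1
18,4,2
18,3,3
17,6,1
17,5,2
17,4,3
…and 36 more, for 48 total.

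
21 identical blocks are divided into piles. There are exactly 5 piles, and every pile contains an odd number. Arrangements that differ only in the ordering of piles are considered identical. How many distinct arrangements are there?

18

Listing the qualifying partitions of 21:
17+1+1+1+1
15+3+1+1+1
13+5+1+1+1
13+3+3+1+1
11+7+1+1+1
11+5+3+1+1
11+3+3+3+1
9+9+1+1+1
9+7+3+1+1
9+5+5+1+1
9+5+3+3+1
9+3+3+3+3
7+7+5+1+1
7+7+3+3+1
7+5+5+3+1
7+5+3+3+3
5+5+5+5+1
5+5+5+3+3
Counting gives 18.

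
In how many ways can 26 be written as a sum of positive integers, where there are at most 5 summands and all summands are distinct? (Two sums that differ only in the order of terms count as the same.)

Systematic enumeration (by largest part, then next-largest, …) yields 158.

158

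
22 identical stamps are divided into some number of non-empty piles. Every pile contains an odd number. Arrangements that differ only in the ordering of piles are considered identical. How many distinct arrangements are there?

Enumerating by decreasing first part gives 89 partitions in all.

89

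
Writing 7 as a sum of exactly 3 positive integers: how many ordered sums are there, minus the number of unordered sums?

Ordered (compositions into 3 parts): C(6,2) = 15.
Partitions of 7 into exactly 3 parts: 4.
Difference: 15 − 4 = 11.

11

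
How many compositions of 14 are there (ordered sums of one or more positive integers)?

8192

Each of the 13 gaps between 14 units is either a break or not: 2^13 = 8192.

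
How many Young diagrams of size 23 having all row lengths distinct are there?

Enumerating by decreasing first part gives 104 partitions in all.

104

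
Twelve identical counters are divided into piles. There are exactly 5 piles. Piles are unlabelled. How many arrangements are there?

13

They are:
8, 1, 1, 1, 1
7, 2, 1, 1, 1
6, 3, 1, 1, 1
6, 2, 2, 1, 1
5, 4, 1, 1, 1
5, 3, 2, 1, 1
5, 2, 2, 2, 1
4, 4, 2, 1, 1
4, 3, 3, 1, 1
4, 3, 2, 2, 1
4, 2, 2, 2, 2
3, 3, 3, 2, 1
3, 3, 2, 2, 2
That's 13 in total.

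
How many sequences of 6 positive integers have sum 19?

8568

Place 5 bars in the 18 internal gaps of a row of 19 dots: C(18,5) = 8568.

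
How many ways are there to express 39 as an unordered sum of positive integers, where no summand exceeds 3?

147

Systematic enumeration (by largest part, then next-largest, …) yields 147.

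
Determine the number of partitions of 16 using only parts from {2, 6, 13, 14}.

Listing the qualifying partitions of 16:
14, 2
6, 6, 2, 2
6, 2, 2, 2, 2, 2
2, 2, 2, 2, 2, 2, 2, 2
Counting gives 4.

4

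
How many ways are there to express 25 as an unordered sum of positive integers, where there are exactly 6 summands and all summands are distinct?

5

They are:
10 + 5 + 4 + 3 + 2 + 1
9 + 6 + 4 + 3 + 2 + 1
8 + 7 + 4 + 3 + 2 + 1
8 + 6 + 5 + 3 + 2 + 1
7 + 6 + 5 + 4 + 2 + 1
That's 5 in total.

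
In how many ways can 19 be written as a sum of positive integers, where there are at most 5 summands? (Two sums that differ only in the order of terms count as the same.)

Enumerating by decreasing first part gives 164 partitions in all.

164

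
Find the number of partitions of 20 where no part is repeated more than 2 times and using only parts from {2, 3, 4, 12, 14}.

5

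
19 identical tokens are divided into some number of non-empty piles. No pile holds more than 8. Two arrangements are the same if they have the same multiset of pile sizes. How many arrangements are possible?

Counting exhaustively, 352 partitions satisfy the conditions.

352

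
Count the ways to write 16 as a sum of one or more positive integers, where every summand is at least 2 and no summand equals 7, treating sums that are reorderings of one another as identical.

A partial list (first 12 by largest part):
16
14+2
13+3
12+4
12+2+2
11+5
11+3+2
10+6
10+4+2
10+3+3
10+2+2+2
9+5+2
…and 35 more, for 47 total.

47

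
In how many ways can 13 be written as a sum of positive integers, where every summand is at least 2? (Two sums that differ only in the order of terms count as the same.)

The partitions of 13 that satisfy the conditions:
13
11 + 2
10 + 3
9 + 4
9 + 2 + 2
8 + 5
8 + 3 + 2
7 + 6
7 + 4 + 2
7 + 3 + 3
7 + 2 + 2 + 2
6 + 5 + 2
6 + 4 + 3
6 + 3 + 2 + 2
5 + 5 + 3
5 + 4 + 4
5 + 4 + 2 + 2
5 + 3 + 3 + 2
5 + 2 + 2 + 2 + 2
4 + 4 + 3 + 2
4 + 3 + 3 + 3
4 + 3 + 2 + 2 + 2
3 + 3 + 3 + 2 + 2
3 + 2 + 2 + 2 + 2 + 2
That's 24 in total.

24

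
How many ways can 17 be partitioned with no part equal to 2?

121

Counting exhaustively, 121 partitions satisfy the conditions.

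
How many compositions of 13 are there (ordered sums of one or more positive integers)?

4096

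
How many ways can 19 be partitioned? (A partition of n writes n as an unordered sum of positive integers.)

490

Counting exhaustively, 490 partitions satisfy the conditions.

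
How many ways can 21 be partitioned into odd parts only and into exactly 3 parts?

12

Listing the qualifying partitions of 21:
19+1+1
17+3+1
15+5+1
15+3+3
13+7+1
13+5+3
11+9+1
11+7+3
11+5+5
9+9+3
9+7+5
7+7+7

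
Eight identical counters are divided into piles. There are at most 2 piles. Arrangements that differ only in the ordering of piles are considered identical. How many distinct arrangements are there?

5

Listing the qualifying partitions of 8:
8
1 + 7
2 + 6
3 + 5
4 + 4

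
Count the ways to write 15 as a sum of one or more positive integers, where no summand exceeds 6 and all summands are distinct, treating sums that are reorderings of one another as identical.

Enumerating:
6 + 5 + 4
6 + 5 + 3 + 1
6 + 4 + 3 + 2
5 + 4 + 3 + 2 + 1
Counting gives 4.

4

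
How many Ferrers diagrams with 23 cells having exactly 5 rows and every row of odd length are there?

Enumerating:
19, 1, 1, 1, 1
17, 3, 1, 1, 1
15, 5, 1, 1, 1
15, 3, 3, 1, 1
13, 7, 1, 1, 1
13, 5, 3, 1, 1
13, 3, 3, 3, 1
11, 9, 1, 1, 1
11, 7, 3, 1, 1
11, 5, 5, 1, 1
11, 5, 3, 3, 1
11, 3, 3, 3, 3
9, 9, 3, 1, 1
9, 7, 5, 1, 1
9, 7, 3, 3, 1
9, 5, 5, 3, 1
9, 5, 3, 3, 3
7, 7, 7, 1, 1
7, 7, 5, 3, 1
7, 7, 3, 3, 3
7, 5, 5, 5, 1
7, 5, 5, 3, 3
5, 5, 5, 5, 3

23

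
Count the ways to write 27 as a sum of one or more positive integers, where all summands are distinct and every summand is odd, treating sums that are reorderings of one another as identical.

14

They are:
27
23,3,1
21,5,1
19,7,1
19,5,3
17,9,1
17,7,3
15,11,1
15,9,3
15,7,5
13,11,3
13,9,5
11,9,7
11,7,5,3,1
That's 14 in total.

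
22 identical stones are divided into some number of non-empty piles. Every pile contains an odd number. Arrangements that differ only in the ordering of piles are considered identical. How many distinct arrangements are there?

89

Counting exhaustively, 89 partitions satisfy the conditions.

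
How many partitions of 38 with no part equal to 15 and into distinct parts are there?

766

Enumerating by decreasing first part gives 766 partitions in all.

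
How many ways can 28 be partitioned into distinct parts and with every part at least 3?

68

A partial list (first 12 by largest part):
28
25 + 3
24 + 4
23 + 5
22 + 6
21 + 7
21 + 4 + 3
20 + 8
20 + 5 + 3
19 + 9
19 + 6 + 3
19 + 5 + 4
…and 56 more, for 68 total.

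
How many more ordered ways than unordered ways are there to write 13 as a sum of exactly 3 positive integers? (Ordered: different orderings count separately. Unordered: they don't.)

Ordered (compositions into 3 parts): C(12,2) = 66.
Partitions of 13 into exactly 3 parts: 14.
Difference: 66 − 14 = 52.

52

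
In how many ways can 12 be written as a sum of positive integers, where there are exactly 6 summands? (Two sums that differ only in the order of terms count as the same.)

11

The partitions of 12 that satisfy the conditions:
7 + 1 + 1 + 1 + 1 + 1
6 + 2 + 1 + 1 + 1 + 1
5 + 3 + 1 + 1 + 1 + 1
5 + 2 + 2 + 1 + 1 + 1
4 + 4 + 1 + 1 + 1 + 1
4 + 3 + 2 + 1 + 1 + 1
4 + 2 + 2 + 2 + 1 + 1
3 + 3 + 3 + 1 + 1 + 1
3 + 3 + 2 + 2 + 1 + 1
3 + 2 + 2 + 2 + 2 + 1
2 + 2 + 2 + 2 + 2 + 2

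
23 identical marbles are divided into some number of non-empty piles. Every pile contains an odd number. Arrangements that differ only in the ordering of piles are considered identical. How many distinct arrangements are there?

104

A full systematic count gives 104.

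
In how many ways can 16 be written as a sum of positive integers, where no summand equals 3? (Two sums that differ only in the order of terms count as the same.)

Counting exhaustively, 130 partitions satisfy the conditions.

130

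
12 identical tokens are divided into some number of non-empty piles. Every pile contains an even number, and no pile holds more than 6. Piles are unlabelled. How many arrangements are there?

Enumerating:
6+6
6+4+2
6+2+2+2
4+4+4
4+4+2+2
4+2+2+2+2
2+2+2+2+2+2

7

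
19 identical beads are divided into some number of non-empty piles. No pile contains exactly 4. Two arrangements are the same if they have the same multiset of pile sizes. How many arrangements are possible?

Systematic enumeration (by largest part, then next-largest, …) yields 314.

314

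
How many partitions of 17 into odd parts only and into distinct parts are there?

5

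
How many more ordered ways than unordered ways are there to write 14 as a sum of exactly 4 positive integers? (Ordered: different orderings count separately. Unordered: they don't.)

263

Compositions: C(13,3) = 286.
Unordered (partitions into 4 parts): 23.
Difference: 286 − 23 = 263.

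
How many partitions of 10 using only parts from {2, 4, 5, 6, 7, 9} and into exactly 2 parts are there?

The partitions of 10 that satisfy the conditions:
6+4
5+5

2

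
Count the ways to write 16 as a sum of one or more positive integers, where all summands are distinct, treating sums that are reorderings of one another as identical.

A partial list (first 12 by largest part):
16
15+1
14+2
13+3
13+2+1
12+4
12+3+1
11+5
11+4+1
11+3+2
10+6
10+5+1
…and 20 more, for 32 total.

32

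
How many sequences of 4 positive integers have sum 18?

By stars and bars with positive parts, the count is C(17,3) = 680.

680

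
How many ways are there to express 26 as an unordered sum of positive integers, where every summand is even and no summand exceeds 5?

Listing the qualifying partitions of 26:
4,4,4,4,4,4,2
4,4,4,4,4,2,2,2
4,4,4,4,2,2,2,2,2
4,4,4,2,2,2,2,2,2,2
4,4,2,2,2,2,2,2,2,2,2
4,2,2,2,2,2,2,2,2,2,2,2
2,2,2,2,2,2,2,2,2,2,2,2,2
That's 7 in total.

7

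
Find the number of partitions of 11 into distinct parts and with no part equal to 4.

9

Listing the qualifying partitions of 11:
11
10+1
9+2
8+3
8+2+1
7+3+1
6+5
6+3+2
5+3+2+1
That's 9 in total.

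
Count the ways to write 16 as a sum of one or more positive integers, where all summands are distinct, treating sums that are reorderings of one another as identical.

A partial list (first 12 by largest part):
16
15,1
14,2
13,3
13,2,1
12,4
12,3,1
11,5
11,4,1
11,3,2
10,6
10,5,1
…and 20 more, for 32 total.

32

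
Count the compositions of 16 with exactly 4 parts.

455

Place 3 bars in the 15 internal gaps of a row of 16 dots: C(15,3) = 455.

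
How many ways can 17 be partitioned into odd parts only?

38

There are too many to list fully; the first 12 (by largest part) are:
17
15+1+1
13+3+1
13+1+1+1+1
11+5+1
11+3+3
11+3+1+1+1
11+1+1+1+1+1+1
9+7+1
9+5+3
9+5+1+1+1
9+3+3+1+1
…and 26 more, for 38 total.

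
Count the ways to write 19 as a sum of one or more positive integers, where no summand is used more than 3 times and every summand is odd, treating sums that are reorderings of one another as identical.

24

Enumerating:
19
17+1+1
15+3+1
13+5+1
13+3+3
13+3+1+1+1
11+7+1
11+5+3
11+5+1+1+1
11+3+3+1+1
9+9+1
9+7+3
9+7+1+1+1
9+5+5
9+5+3+1+1
9+3+3+3+1
7+7+5
7+7+3+1+1
7+5+5+1+1
7+5+3+3+1
7+3+3+3+1+1+1
5+5+5+3+1
5+5+3+3+3
5+5+3+3+1+1+1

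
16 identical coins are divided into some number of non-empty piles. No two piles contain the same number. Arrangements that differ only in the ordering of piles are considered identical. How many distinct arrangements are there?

32

There are too many to list fully; the first 12 (by largest part) are:
16
1,15
2,14
3,13
1,2,13
4,12
1,3,12
5,11
1,4,11
2,3,11
6,10
1,5,10
…and 20 more, for 32 total.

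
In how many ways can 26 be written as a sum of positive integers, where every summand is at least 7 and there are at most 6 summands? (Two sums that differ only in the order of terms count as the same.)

Listing the qualifying partitions of 26:
26
19+7
18+8
17+9
16+10
15+11
14+12
13+13
12+7+7
11+8+7
10+9+7
10+8+8
9+9+8
Counting gives 13.

13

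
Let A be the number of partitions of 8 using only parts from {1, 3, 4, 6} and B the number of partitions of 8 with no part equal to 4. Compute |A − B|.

10

Partitions of 8 using only parts from {1, 3, 4, 6}: 7.
Partitions of 8 with no part equal to 4: 17.
|7 − 17| = 10.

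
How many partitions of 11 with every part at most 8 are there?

52

There are too many to list fully; the first 12 (by largest part) are:
8,3
8,2,1
8,1,1,1
7,4
7,3,1
7,2,2
7,2,1,1
7,1,1,1,1
6,5
6,4,1
6,3,2
6,3,1,1
…and 40 more, for 52 total.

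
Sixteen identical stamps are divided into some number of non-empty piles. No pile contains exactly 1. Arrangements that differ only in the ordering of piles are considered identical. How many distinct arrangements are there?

A partial list (first 12 by largest part):
16
2+14
3+13
4+12
2+2+12
5+11
2+3+11
6+10
2+4+10
3+3+10
2+2+2+10
7+9
…and 43 more, for 55 total.

55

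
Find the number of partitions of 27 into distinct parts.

Direct enumeration gives 192 partitions.

192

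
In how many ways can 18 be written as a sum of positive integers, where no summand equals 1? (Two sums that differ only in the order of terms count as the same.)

88

Counting exhaustively, 88 partitions satisfy the conditions.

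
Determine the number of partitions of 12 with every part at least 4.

Enumerating:
12
4,8
5,7
6,6
4,4,4

5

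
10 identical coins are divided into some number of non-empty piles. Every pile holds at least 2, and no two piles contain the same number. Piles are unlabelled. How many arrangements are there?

They are:
10
8 + 2
7 + 3
6 + 4
5 + 3 + 2

5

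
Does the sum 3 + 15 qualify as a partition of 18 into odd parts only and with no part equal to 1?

The parts sum to 18, and the condition 'every summand is odd' holds; the condition 'no summand equals 1' holds.

Yes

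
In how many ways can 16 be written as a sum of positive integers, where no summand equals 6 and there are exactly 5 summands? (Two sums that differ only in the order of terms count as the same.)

28

A partial list (first 12 by largest part):
12, 1, 1, 1, 1
11, 2, 1, 1, 1
10, 3, 1, 1, 1
10, 2, 2, 1, 1
9, 4, 1, 1, 1
9, 3, 2, 1, 1
9, 2, 2, 2, 1
8, 5, 1, 1, 1
8, 4, 2, 1, 1
8, 3, 3, 1, 1
8, 3, 2, 2, 1
8, 2, 2, 2, 2
…and 16 more, for 28 total.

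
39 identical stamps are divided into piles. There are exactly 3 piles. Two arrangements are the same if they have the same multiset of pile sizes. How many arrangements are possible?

Systematic enumeration (by largest part, then next-largest, …) yields 127.

127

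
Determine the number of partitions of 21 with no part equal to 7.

657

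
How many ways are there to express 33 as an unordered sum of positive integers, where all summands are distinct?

448

Systematic enumeration (by largest part, then next-largest, …) yields 448.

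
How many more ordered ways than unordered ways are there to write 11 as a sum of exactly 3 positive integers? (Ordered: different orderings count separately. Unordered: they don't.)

Ordered (compositions into 3 parts): C(10,2) = 45.
Partitions of 11 into exactly 3 parts: 10.
Difference: 45 − 10 = 35.

35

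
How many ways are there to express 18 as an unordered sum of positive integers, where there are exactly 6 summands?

There are too many to list fully; the first 12 (by largest part) are:
1, 1, 1, 1, 1, 13
1, 1, 1, 1, 2, 12
1, 1, 1, 1, 3, 11
1, 1, 1, 2, 2, 11
1, 1, 1, 1, 4, 10
1, 1, 1, 2, 3, 10
1, 1, 2, 2, 2, 10
1, 1, 1, 1, 5, 9
1, 1, 1, 2, 4, 9
1, 1, 1, 3, 3, 9
1, 1, 2, 2, 3, 9
1, 2, 2, 2, 2, 9
…and 46 more, for 58 total.

58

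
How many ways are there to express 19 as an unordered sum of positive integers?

490

Systematic enumeration (by largest part, then next-largest, …) yields 490.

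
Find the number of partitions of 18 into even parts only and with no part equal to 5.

30

There are too many to list fully; the first 12 (by largest part) are:
18
2, 16
4, 14
2, 2, 14
6, 12
2, 4, 12
2, 2, 2, 12
8, 10
2, 6, 10
4, 4, 10
2, 2, 4, 10
2, 2, 2, 2, 10
…and 18 more, for 30 total.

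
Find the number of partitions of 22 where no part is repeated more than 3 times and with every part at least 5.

They are:
22
17,5
16,6
15,7
14,8
13,9
12,10
12,5,5
11,11
11,6,5
10,7,5
10,6,6
9,8,5
9,7,6
8,8,6
8,7,7
7,5,5,5
6,6,5,5
That's 18 in total.

18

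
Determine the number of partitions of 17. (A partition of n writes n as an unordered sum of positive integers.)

There are 297 such partitions.

297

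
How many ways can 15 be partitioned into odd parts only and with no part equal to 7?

They are:
15
1+1+13
1+3+11
1+1+1+1+11
1+5+9
3+3+9
1+1+1+3+9
1+1+1+1+1+1+9
5+5+5
1+1+3+5+5
1+1+1+1+1+5+5
1+3+3+3+5
1+1+1+1+3+3+5
1+1+1+1+1+1+1+3+5
1+1+1+1+1+1+1+1+1+1+5
3+3+3+3+3
1+1+1+3+3+3+3
1+1+1+1+1+1+3+3+3
1+1+1+1+1+1+1+1+1+3+3
1+1+1+1+1+1+1+1+1+1+1+1+3
1+1+1+1+1+1+1+1+1+1+1+1+1+1+1

21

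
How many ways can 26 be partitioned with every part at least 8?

9

The partitions of 26 that satisfy the conditions:
26
18, 8
17, 9
16, 10
15, 11
14, 12
13, 13
10, 8, 8
9, 9, 8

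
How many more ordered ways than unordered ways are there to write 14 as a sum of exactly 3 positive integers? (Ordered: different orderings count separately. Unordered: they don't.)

62

Ordered (compositions into 3 parts): C(13,2) = 78.
Partitions of 14 into exactly 3 parts: 16.
Difference: 78 − 16 = 62.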